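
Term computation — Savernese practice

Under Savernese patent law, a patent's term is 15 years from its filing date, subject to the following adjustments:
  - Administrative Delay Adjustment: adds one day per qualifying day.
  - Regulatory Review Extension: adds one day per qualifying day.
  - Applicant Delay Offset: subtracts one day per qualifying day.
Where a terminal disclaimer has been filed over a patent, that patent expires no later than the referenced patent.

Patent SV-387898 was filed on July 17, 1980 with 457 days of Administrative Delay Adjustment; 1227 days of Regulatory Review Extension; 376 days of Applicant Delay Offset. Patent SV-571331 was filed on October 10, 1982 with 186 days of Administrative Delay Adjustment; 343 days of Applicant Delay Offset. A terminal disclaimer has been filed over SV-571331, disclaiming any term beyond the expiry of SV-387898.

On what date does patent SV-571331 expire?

Natural term of SV-571331:
  Base: filing + 15 years → 10 October 1997.
  Administrative Delay Adjustment: +186 days → 14 April 1998.
  Applicant Delay Offset: −343 days → 6 May 1997.
Expiry of referenced patent SV-387898:
  Base: filing + 15 years → 17 July 1995.
  Administrative Delay Adjustment: +457 days → 16 October 1996.
  Regulatory Review Extension: +1227 days → 25 February 2000.
  Applicant Delay Offset: −376 days → 14 February 1999.
Terminal disclaimer: SV-571331 expires on the earlier of 6 May 1997 and 14 February 1999.

May 6, 1997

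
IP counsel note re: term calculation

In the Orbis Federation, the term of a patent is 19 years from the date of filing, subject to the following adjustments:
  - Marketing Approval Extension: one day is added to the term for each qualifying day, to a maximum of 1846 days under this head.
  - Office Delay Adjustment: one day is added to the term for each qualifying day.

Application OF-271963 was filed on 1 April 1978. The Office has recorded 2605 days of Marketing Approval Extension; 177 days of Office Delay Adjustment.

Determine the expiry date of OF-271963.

Base term: filing date + 19 years → 1 April 1997.
Marketing Approval Extension: 2605 days claimed exceeds the 1846-day cap, so +1846 days → 21 April 2002.
Office Delay Adjustment: +177 days → 15 October 2002.

2002-10-15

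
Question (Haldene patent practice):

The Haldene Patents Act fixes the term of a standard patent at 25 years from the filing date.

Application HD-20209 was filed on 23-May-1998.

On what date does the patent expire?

2023-05-23

Filing date + 25 years → 23 May 2023.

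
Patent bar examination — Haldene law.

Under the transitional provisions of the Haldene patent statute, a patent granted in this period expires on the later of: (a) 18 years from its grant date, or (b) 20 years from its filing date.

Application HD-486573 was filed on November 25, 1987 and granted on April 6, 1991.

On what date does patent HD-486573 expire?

April 6, 2009

(a) grant + 18 years → 6 April 2009.
(b) filing + 20 years → 25 November 2007.
Later of the two: 6 April 2009.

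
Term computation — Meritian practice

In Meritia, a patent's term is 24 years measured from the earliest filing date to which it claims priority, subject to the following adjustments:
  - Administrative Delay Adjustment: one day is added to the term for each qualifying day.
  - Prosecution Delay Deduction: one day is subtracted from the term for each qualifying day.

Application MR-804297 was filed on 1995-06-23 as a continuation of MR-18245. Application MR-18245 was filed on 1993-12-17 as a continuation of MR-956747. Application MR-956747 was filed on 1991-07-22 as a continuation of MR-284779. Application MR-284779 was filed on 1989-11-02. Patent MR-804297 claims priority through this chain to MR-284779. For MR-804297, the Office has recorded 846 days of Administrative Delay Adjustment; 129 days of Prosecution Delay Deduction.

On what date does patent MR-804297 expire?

2015-10-20

Earliest priority filing: 2 November 1989.
Base term: 2 November 1989 + 24 years → 2 November 2013.
Administrative Delay Adjustment: +846 days → 26 February 2016.
Prosecution Delay Deduction: −129 days → 20 October 2015.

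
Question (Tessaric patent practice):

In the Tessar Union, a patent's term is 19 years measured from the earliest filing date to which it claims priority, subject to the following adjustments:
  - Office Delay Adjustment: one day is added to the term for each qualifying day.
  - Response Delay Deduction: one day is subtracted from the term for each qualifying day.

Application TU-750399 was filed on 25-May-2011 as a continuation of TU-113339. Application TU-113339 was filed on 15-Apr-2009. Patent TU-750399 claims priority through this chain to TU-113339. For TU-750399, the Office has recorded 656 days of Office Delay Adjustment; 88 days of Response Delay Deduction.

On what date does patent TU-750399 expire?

2029-11-04

Earliest priority filing: 15 April 2009.
Base term: 15 April 2009 + 19 years → 15 April 2028.
Office Delay Adjustment: +656 days → 31 January 2030.
Response Delay Deduction: −88 days → 4 November 2029.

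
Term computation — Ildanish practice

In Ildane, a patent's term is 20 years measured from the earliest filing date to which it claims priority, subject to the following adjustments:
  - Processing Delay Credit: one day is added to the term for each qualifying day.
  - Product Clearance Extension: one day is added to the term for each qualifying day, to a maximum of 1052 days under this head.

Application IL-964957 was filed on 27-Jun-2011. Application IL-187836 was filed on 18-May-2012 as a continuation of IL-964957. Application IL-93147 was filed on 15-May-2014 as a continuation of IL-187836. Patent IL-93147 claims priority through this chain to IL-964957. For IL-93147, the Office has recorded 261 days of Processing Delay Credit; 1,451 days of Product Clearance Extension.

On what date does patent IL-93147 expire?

Earliest priority filing: 27 June 2011.
Base term: 27 June 2011 + 20 years → 27 June 2031.
Processing Delay Credit: +261 days → 14 March 2032.
Product Clearance Extension: 1451 days claimed exceeds the 1052-day cap, so +1052 days → 30 January 2035.

January 30, 2035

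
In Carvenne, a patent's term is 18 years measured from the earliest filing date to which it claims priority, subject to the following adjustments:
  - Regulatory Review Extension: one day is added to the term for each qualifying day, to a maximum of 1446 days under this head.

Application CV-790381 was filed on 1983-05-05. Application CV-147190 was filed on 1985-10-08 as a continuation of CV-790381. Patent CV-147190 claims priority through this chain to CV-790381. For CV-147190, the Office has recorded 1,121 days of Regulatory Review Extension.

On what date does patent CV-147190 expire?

Earliest priority filing: 5 May 1983.
Base term: 5 May 1983 + 18 years → 5 May 2001.
Regulatory Review Extension: 1121 days (within the 1446-day cap) → +1121 days → 30 May 2004.

2004-05-30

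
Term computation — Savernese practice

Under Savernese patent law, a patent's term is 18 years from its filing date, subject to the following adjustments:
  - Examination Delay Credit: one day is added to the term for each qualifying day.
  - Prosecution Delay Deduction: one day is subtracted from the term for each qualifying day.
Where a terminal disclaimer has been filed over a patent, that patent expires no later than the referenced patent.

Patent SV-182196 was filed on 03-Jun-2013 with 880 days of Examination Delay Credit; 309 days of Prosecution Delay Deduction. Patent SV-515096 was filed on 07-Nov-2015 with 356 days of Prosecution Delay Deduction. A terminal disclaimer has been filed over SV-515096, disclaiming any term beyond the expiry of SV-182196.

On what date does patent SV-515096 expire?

2032-11-16

Natural term of SV-515096:
  Base: filing + 18 years → 7 November 2033.
  Prosecution Delay Deduction: −356 days → 16 November 2032.
Expiry of referenced patent SV-182196:
  Base: filing + 18 years → 3 June 2031.
  Examination Delay Credit: +880 days → 30 October 2033.
  Prosecution Delay Deduction: −309 days → 25 December 2032.
Terminal disclaimer: SV-515096 expires on the earlier of 16 November 2032 and 25 December 2032.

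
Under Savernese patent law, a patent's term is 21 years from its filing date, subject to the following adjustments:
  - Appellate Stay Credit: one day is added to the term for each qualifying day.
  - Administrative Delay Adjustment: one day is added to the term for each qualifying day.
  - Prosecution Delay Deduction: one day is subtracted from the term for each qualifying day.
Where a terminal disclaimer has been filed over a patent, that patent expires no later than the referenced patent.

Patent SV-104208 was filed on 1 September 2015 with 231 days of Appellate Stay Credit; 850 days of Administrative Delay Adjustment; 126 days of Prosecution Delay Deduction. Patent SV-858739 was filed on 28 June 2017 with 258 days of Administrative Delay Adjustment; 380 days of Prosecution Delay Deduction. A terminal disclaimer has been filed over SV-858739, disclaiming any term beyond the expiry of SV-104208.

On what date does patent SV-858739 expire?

2038-02-26

Natural term of SV-858739:
  Base: filing + 21 years → 28 June 2038.
  Administrative Delay Adjustment: +258 days → 13 March 2039.
  Prosecution Delay Deduction: −380 days → 26 February 2038.
Expiry of referenced patent SV-104208:
  Base: filing + 21 years → 1 September 2036.
  Appellate Stay Credit: +231 days → 20 April 2037.
  Administrative Delay Adjustment: +850 days → 18 August 2039.
  Prosecution Delay Deduction: −126 days → 14 April 2039.
Terminal disclaimer: SV-858739 expires on the earlier of 26 February 2038 and 14 April 2039.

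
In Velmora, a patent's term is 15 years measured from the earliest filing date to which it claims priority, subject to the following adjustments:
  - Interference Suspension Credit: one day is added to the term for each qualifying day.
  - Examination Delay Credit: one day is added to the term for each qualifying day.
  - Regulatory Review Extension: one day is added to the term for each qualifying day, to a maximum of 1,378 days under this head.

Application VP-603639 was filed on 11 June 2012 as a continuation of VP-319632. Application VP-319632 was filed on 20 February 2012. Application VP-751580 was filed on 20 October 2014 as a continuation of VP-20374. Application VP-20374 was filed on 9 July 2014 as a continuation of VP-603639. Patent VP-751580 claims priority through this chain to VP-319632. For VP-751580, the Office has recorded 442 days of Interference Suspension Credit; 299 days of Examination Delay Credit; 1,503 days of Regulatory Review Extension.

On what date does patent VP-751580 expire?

December 9, 2032

Earliest priority filing: 20 February 2012.
Base term: 20 February 2012 + 15 years → 20 February 2027.
Interference Suspension Credit: +442 days → 7 May 2028.
Examination Delay Credit: +299 days → 2 March 2029.
Regulatory Review Extension: 1503 days claimed exceeds the 1378-day cap, so +1378 days → 9 December 2032.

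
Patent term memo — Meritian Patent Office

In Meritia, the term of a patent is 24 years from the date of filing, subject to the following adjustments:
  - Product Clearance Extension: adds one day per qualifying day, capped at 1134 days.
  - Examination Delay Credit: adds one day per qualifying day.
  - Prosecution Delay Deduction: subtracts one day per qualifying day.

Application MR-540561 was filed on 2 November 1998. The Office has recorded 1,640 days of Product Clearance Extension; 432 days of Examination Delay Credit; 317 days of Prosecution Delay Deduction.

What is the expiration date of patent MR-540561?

Base term: filing date + 24 years → 2 November 2022.
Product Clearance Extension: 1640 days claimed exceeds the 1134-day cap, so +1134 days → 10 December 2025.
Examination Delay Credit: +432 days → 15 February 2027.
Prosecution Delay Deduction: −317 days → 4 April 2026.

April 4, 2026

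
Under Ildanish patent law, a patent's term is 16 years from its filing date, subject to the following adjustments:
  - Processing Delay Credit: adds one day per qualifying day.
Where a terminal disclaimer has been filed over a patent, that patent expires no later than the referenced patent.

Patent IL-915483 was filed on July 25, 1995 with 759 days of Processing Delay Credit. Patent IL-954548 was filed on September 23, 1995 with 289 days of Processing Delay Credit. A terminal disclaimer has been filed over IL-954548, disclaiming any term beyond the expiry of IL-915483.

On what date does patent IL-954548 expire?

Natural term of IL-954548:
  Base: filing + 16 years → 23 September 2011.
  Processing Delay Credit: +289 days → 8 July 2012.
Expiry of referenced patent IL-915483:
  Base: filing + 16 years → 25 July 2011.
  Processing Delay Credit: +759 days → 22 August 2013.
Terminal disclaimer: IL-954548 expires on the earlier of 8 July 2012 and 22 August 2013.

July 8, 2012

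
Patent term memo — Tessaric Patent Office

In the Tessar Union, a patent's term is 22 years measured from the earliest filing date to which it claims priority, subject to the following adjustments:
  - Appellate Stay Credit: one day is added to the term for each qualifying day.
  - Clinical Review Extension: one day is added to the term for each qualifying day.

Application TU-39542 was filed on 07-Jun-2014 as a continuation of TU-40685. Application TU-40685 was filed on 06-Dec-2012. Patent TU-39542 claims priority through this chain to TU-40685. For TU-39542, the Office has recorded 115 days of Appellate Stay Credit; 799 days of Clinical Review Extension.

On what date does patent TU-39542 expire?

Earliest priority filing: 6 December 2012.
Base term: 6 December 2012 + 22 years → 6 December 2034.
Appellate Stay Credit: +115 days → 31 March 2035.
Clinical Review Extension: +799 days → 7 June 2037.

June 7, 2037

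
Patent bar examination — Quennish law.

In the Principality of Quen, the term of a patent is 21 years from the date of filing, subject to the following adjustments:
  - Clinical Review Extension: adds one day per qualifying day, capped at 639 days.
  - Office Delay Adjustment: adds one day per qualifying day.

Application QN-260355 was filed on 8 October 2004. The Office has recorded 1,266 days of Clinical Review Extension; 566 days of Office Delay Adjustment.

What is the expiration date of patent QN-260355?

Base term: filing date + 21 years → 8 October 2025.
Clinical Review Extension: 1266 days claimed exceeds the 639-day cap, so +639 days → 9 July 2027.
Office Delay Adjustment: +566 days → 25 January 2029.

January 25, 2029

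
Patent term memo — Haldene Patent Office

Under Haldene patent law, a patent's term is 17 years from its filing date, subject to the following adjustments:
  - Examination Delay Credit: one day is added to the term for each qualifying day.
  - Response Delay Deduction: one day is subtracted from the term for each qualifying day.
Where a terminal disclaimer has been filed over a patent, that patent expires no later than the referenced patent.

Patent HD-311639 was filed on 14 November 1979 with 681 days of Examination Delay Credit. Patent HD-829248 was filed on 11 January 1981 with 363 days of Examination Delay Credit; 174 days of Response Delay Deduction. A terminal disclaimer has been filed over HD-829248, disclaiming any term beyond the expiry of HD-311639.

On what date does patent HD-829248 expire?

Natural term of HD-829248:
  Base: filing + 17 years → 11 January 1998.
  Examination Delay Credit: +363 days → 9 January 1999.
  Response Delay Deduction: −174 days → 19 July 1998.
Expiry of referenced patent HD-311639:
  Base: filing + 17 years → 14 November 1996.
  Examination Delay Credit: +681 days → 26 September 1998.
Terminal disclaimer: HD-829248 expires on the earlier of 19 July 1998 and 26 September 1998.

1998-07-19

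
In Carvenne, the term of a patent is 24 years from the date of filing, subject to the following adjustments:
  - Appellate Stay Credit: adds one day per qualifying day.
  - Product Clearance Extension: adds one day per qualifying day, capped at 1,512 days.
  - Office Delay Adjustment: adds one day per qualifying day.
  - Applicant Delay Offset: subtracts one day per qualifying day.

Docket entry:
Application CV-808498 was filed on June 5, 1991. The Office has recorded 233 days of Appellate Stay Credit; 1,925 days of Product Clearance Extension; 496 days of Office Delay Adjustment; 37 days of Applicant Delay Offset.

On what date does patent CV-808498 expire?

2021-06-17

Base term: filing date + 24 years → 5 June 2015.
Appellate Stay Credit: +233 days → 24 January 2016.
Product Clearance Extension: 1925 days claimed exceeds the 1512-day cap, so +1512 days → 15 March 2020.
Office Delay Adjustment: +496 days → 24 July 2021.
Applicant Delay Offset: −37 days → 17 June 2021.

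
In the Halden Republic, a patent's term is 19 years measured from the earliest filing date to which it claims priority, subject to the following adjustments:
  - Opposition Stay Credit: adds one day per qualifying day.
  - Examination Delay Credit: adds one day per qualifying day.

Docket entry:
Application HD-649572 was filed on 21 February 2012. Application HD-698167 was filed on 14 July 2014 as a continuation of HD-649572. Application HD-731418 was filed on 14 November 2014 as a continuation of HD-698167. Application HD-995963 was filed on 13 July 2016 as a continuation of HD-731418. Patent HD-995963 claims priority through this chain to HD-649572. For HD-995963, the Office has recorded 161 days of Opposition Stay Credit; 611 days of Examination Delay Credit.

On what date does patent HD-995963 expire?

April 3, 2033

Earliest priority filing: 21 February 2012.
Base term: 21 February 2012 + 19 years → 21 February 2031.
Opposition Stay Credit: +161 days → 1 August 2031.
Examination Delay Credit: +611 days → 3 April 2033.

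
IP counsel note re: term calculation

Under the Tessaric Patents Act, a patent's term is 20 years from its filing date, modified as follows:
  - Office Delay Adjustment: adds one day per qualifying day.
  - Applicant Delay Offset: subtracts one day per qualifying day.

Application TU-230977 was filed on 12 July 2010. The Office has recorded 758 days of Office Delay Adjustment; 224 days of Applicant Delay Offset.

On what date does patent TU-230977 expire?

2031-12-28

Base term: filing date + 20 years → 12 July 2030.
Office Delay Adjustment: +758 days → 8 August 2032.
Applicant Delay Offset: −224 days → 28 December 2031.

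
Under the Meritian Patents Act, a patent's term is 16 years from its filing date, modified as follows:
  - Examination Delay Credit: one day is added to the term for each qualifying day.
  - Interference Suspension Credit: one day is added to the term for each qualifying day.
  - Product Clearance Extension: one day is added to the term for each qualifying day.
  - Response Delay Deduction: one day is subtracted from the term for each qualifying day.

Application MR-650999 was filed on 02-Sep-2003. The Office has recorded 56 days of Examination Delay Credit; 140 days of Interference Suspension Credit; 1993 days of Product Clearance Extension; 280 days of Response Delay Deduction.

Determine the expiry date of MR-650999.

Base term: filing date + 16 years → 2 September 2019.
Examination Delay Credit: +56 days → 28 October 2019.
Interference Suspension Credit: +140 days → 16 March 2020.
Product Clearance Extension: +1993 days → 30 August 2025.
Response Delay Deduction: −280 days → 23 November 2024.

2024-11-23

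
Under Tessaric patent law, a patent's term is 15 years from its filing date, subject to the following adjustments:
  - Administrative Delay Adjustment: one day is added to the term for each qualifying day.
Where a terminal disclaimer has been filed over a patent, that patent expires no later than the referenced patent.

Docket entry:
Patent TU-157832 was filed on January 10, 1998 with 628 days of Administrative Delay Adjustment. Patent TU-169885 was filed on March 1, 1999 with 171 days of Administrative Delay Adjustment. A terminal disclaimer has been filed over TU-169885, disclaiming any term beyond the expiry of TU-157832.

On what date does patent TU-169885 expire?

2014-08-19

Natural term of TU-169885:
  Base: filing + 15 years → 1 March 2014.
  Administrative Delay Adjustment: +171 days → 19 August 2014.
Expiry of referenced patent TU-157832:
  Base: filing + 15 years → 10 January 2013.
  Administrative Delay Adjustment: +628 days → 30 September 2014.
Terminal disclaimer: TU-169885 expires on the earlier of 19 August 2014 and 30 September 2014.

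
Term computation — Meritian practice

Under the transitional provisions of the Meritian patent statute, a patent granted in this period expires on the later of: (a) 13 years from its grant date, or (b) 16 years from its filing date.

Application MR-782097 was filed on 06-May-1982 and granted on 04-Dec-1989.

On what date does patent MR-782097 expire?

December 4, 2002

(a) grant + 13 years → 4 December 2002.
(b) filing + 16 years → 6 May 1998.
Later of the two: 4 December 2002.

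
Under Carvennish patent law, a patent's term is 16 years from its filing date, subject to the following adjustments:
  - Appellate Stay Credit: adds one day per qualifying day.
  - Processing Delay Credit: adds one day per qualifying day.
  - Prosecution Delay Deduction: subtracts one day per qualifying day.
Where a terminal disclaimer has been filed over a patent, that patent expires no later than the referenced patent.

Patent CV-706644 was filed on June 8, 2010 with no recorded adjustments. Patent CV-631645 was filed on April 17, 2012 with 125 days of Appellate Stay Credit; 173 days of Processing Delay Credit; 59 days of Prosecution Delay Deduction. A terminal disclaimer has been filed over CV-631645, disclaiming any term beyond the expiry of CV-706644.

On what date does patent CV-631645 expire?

June 8, 2026

Natural term of CV-631645:
  Base: filing + 16 years → 17 April 2028.
  Appellate Stay Credit: +125 days → 20 August 2028.
  Processing Delay Credit: +173 days → 9 February 2029.
  Prosecution Delay Deduction: −59 days → 12 December 2028.
Expiry of referenced patent CV-706644:
  Base: filing + 16 years → 8 June 2026.
Terminal disclaimer: CV-631645 expires on the earlier of 12 December 2028 and 8 June 2026.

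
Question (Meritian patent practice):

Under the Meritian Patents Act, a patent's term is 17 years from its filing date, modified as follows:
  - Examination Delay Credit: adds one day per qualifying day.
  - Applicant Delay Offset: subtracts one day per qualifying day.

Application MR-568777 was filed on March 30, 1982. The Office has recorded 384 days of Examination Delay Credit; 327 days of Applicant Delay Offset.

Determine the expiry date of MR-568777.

May 26, 1999

Base term: filing date + 17 years → 30 March 1999.
Examination Delay Credit: +384 days → 17 April 2000.
Applicant Delay Offset: −327 days → 26 May 1999.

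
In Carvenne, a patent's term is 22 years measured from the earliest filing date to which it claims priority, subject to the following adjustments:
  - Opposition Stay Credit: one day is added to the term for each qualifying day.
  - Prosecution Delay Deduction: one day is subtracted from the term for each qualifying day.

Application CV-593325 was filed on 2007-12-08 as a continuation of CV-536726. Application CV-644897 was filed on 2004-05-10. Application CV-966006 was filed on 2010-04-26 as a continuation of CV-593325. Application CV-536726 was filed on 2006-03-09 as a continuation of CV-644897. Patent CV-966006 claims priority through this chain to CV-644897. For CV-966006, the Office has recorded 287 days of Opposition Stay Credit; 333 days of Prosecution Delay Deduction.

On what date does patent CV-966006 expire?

2026-03-25

Earliest priority filing: 10 May 2004.
Base term: 10 May 2004 + 22 years → 10 May 2026.
Opposition Stay Credit: +287 days → 21 February 2027.
Prosecution Delay Deduction: −333 days → 25 March 2026.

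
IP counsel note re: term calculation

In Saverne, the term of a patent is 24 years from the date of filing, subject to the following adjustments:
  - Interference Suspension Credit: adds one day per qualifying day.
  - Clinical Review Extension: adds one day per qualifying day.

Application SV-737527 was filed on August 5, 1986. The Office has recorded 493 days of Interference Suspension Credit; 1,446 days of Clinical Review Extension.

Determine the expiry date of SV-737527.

Base term: filing date + 24 years → 5 August 2010.
Interference Suspension Credit: +493 days → 11 December 2011.
Clinical Review Extension: +1446 days → 26 November 2015.

2015-11-26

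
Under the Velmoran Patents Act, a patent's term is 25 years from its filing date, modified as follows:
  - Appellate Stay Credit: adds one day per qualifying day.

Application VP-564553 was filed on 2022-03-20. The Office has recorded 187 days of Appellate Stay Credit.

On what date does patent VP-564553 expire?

Base term: filing date + 25 years → 20 March 2047.
Appellate Stay Credit: +187 days → 23 September 2047.

2047-09-23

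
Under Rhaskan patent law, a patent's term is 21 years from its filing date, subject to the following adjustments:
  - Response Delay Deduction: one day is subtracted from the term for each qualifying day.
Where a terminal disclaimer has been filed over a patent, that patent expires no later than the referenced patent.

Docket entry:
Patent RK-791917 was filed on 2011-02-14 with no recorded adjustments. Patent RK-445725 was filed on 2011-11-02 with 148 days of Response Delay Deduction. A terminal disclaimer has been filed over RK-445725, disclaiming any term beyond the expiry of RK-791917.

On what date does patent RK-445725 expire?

2032-02-14

Natural term of RK-445725:
  Base: filing + 21 years → 2 November 2032.
  Response Delay Deduction: −148 days → 7 June 2032.
Expiry of referenced patent RK-791917:
  Base: filing + 21 years → 14 February 2032.
Terminal disclaimer: RK-445725 expires on the earlier of 7 June 2032 and 14 February 2032.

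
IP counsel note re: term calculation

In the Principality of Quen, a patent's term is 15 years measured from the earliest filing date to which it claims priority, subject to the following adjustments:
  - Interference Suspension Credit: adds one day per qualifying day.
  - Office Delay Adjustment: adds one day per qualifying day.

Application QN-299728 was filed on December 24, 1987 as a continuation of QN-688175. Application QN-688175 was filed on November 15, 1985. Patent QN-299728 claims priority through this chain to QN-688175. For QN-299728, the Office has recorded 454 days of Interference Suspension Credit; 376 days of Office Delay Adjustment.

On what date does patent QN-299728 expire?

2003-02-23

Earliest priority filing: 15 November 1985.
Base term: 15 November 1985 + 15 years → 15 November 2000.
Interference Suspension Credit: +454 days → 12 February 2002.
Office Delay Adjustment: +376 days → 23 February 2003.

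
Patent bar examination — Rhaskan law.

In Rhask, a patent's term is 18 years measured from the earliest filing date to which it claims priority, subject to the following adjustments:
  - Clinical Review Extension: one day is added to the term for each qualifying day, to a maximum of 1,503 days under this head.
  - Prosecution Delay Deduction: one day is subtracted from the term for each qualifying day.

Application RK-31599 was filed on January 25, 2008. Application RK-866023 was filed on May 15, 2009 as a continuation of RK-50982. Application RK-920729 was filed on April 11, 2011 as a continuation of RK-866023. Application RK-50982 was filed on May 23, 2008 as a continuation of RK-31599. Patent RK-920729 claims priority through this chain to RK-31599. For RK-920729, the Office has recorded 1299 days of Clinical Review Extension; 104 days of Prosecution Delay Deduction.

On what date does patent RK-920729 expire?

2029-05-04

Earliest priority filing: 25 January 2008.
Base term: 25 January 2008 + 18 years → 25 January 2026.
Clinical Review Extension: 1299 days (within the 1503-day cap) → +1299 days → 16 August 2029.
Prosecution Delay Deduction: −104 days → 4 May 2029.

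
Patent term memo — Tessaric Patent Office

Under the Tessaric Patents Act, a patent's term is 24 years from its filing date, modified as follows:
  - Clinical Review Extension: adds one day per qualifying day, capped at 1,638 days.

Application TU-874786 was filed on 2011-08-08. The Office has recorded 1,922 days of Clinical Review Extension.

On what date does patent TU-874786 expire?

2040-02-01

Base term: filing date + 24 years → 8 August 2035.
Clinical Review Extension: 1922 days claimed exceeds the 1638-day cap, so +1638 days → 1 February 2040.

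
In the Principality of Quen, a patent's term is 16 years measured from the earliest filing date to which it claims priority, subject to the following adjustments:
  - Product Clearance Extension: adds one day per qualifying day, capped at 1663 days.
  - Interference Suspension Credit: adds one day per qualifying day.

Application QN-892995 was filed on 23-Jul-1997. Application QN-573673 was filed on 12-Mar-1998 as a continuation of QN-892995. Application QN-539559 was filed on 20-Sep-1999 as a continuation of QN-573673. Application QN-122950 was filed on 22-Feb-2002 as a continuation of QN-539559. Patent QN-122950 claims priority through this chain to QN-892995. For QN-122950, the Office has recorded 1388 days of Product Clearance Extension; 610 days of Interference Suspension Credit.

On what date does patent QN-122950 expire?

Earliest priority filing: 23 July 1997.
Base term: 23 July 1997 + 16 years → 23 July 2013.
Product Clearance Extension: 1388 days (within the 1663-day cap) → +1388 days → 11 May 2017.
Interference Suspension Credit: +610 days → 11 January 2019.

2019-01-11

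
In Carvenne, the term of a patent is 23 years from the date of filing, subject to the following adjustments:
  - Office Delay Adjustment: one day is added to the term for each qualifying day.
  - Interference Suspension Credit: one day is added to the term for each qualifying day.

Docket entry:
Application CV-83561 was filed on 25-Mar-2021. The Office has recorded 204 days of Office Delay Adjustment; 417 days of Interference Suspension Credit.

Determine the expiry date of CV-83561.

Base term: filing date + 23 years → 25 March 2044.
Office Delay Adjustment: +204 days → 15 October 2044.
Interference Suspension Credit: +417 days → 6 December 2045.

December 6, 2045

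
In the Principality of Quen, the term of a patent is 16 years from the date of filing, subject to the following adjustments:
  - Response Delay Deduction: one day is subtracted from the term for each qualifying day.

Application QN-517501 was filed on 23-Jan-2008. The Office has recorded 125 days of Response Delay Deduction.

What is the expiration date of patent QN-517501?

Base term: filing date + 16 years → 23 January 2024.
Response Delay Deduction: −125 days → 20 September 2023.

September 20, 2023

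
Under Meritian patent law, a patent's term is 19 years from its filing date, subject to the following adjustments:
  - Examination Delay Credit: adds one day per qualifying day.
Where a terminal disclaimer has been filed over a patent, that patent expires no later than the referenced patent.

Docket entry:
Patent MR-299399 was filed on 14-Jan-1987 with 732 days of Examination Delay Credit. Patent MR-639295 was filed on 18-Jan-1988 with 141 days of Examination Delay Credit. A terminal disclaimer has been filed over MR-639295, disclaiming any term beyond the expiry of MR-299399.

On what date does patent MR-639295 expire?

June 8, 2007

Natural term of MR-639295:
  Base: filing + 19 years → 18 January 2007.
  Examination Delay Credit: +141 days → 8 June 2007.
Expiry of referenced patent MR-299399:
  Base: filing + 19 years → 14 January 2006.
  Examination Delay Credit: +732 days → 16 January 2008.
Terminal disclaimer: MR-639295 expires on the earlier of 8 June 2007 and 16 January 2008.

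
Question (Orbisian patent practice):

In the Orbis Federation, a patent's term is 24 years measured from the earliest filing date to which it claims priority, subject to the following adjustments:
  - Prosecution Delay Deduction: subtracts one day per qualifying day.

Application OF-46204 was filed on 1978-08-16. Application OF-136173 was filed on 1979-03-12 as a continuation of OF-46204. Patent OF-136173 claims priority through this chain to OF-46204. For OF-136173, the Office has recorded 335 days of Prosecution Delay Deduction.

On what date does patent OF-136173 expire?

September 15, 2001

Earliest priority filing: 16 August 1978.
Base term: 16 August 1978 + 24 years → 16 August 2002.
Prosecution Delay Deduction: −335 days → 15 September 2001.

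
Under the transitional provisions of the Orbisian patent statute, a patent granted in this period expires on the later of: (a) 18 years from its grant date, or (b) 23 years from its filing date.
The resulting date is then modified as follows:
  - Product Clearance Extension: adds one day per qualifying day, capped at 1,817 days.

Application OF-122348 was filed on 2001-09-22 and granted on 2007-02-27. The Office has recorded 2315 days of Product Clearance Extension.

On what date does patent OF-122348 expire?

(a) grant + 18 years → 27 February 2025.
(b) filing + 23 years → 22 September 2024.
Later of the two: 27 February 2025.
Product Clearance Extension: 2315 days claimed exceeds the 1817-day cap, so +1817 days → 18 February 2030.

2030-02-18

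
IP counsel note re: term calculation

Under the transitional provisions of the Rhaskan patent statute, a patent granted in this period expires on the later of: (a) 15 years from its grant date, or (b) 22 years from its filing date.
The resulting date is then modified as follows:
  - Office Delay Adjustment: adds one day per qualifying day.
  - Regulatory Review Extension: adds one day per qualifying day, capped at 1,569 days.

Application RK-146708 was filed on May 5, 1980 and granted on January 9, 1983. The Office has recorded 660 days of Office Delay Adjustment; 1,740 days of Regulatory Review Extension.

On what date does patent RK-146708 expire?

June 11, 2008

(a) grant + 15 years → 9 January 1998.
(b) filing + 22 years → 5 May 2002.
Later of the two: 5 May 2002.
Office Delay Adjustment: +660 days → 24 February 2004.
Regulatory Review Extension: 1740 days claimed exceeds the 1569-day cap, so +1569 days → 11 June 2008.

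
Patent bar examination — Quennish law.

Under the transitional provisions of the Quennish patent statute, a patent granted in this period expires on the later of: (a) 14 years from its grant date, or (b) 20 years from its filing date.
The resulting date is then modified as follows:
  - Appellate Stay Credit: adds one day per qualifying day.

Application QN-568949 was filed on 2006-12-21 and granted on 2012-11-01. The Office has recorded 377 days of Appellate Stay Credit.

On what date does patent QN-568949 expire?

2028-01-02

(a) grant + 14 years → 1 November 2026.
(b) filing + 20 years → 21 December 2026.
Later of the two: 21 December 2026.
Appellate Stay Credit: +377 days → 2 January 2028.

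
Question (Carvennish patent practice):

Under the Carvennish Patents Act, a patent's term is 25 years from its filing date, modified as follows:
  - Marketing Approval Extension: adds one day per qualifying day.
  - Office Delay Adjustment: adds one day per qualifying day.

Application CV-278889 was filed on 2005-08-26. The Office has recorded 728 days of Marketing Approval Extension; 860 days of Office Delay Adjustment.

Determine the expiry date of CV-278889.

December 31, 2034

Base term: filing date + 25 years → 26 August 2030.
Marketing Approval Extension: +728 days → 23 August 2032.
Office Delay Adjustment: +860 days → 31 December 2034.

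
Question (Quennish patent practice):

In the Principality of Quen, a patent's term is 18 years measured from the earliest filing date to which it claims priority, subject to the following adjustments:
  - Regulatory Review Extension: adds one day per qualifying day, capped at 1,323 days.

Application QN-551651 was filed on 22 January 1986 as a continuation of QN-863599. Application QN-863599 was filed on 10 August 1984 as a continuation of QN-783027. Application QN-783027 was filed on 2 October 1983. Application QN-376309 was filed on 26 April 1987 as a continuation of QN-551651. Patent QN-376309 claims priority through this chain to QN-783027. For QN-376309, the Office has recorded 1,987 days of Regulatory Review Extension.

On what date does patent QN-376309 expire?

May 17, 2005

Earliest priority filing: 2 October 1983.
Base term: 2 October 1983 + 18 years → 2 October 2001.
Regulatory Review Extension: 1987 days claimed exceeds the 1323-day cap, so +1323 days → 17 May 2005.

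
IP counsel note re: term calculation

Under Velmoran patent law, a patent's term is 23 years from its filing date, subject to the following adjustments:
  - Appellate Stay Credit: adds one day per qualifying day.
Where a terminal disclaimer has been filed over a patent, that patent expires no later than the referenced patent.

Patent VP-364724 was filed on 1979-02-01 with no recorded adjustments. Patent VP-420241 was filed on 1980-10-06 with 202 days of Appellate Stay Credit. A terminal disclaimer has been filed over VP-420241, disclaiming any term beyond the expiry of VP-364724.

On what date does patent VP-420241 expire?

February 1, 2002

Natural term of VP-420241:
  Base: filing + 23 years → 6 October 2003.
  Appellate Stay Credit: +202 days → 25 April 2004.
Expiry of referenced patent VP-364724:
  Base: filing + 23 years → 1 February 2002.
Terminal disclaimer: VP-420241 expires on the earlier of 25 April 2004 and 1 February 2002.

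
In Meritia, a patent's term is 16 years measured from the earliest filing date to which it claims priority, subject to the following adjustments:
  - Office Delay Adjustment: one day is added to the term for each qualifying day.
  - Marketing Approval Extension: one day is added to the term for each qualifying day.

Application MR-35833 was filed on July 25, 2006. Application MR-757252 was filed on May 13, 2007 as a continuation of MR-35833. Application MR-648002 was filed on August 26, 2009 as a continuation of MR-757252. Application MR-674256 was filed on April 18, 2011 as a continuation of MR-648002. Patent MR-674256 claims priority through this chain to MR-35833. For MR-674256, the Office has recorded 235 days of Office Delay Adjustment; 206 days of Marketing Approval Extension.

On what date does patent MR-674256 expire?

Earliest priority filing: 25 July 2006.
Base term: 25 July 2006 + 16 years → 25 July 2022.
Office Delay Adjustment: +235 days → 17 March 2023.
Marketing Approval Extension: +206 days → 9 October 2023.

2023-10-09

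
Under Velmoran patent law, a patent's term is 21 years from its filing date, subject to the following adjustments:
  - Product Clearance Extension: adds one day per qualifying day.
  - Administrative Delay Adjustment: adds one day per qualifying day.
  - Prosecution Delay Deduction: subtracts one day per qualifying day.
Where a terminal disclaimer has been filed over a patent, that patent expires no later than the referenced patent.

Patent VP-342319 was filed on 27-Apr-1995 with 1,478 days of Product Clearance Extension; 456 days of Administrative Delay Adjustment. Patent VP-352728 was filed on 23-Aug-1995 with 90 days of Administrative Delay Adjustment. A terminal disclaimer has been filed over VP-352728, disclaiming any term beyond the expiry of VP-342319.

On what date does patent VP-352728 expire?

Natural term of VP-352728:
  Base: filing + 21 years → 23 August 2016.
  Administrative Delay Adjustment: +90 days → 21 November 2016.
Expiry of referenced patent VP-342319:
  Base: filing + 21 years → 27 April 2016.
  Product Clearance Extension: +1478 days → 14 May 2020.
  Administrative Delay Adjustment: +456 days → 13 August 2021.
Terminal disclaimer: VP-352728 expires on the earlier of 21 November 2016 and 13 August 2021.

November 21, 2016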